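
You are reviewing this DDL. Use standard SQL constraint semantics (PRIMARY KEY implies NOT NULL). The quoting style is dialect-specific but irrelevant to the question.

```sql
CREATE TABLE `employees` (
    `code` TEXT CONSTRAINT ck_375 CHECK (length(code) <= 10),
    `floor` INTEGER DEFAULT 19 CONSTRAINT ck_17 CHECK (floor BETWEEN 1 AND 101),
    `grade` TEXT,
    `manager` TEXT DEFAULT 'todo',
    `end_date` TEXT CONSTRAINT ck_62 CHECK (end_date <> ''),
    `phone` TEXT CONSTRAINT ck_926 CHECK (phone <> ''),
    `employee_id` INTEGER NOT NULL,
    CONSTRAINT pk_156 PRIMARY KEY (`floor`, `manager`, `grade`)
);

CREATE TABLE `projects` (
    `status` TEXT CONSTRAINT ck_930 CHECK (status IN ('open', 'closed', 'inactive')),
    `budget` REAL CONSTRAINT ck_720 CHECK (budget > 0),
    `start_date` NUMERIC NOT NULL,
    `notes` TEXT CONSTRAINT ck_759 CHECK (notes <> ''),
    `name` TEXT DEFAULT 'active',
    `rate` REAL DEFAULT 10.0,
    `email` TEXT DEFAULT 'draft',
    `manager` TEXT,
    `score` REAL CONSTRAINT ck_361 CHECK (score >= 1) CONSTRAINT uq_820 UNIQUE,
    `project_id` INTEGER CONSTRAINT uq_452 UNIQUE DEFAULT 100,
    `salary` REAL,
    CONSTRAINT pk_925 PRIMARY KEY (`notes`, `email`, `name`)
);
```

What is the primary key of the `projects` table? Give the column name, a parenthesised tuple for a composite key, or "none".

A table-level PRIMARY KEY clause names 3 columns: notes, email, name.
This is a composite key — the combination is unique, not each column individually.

(notes, email, name)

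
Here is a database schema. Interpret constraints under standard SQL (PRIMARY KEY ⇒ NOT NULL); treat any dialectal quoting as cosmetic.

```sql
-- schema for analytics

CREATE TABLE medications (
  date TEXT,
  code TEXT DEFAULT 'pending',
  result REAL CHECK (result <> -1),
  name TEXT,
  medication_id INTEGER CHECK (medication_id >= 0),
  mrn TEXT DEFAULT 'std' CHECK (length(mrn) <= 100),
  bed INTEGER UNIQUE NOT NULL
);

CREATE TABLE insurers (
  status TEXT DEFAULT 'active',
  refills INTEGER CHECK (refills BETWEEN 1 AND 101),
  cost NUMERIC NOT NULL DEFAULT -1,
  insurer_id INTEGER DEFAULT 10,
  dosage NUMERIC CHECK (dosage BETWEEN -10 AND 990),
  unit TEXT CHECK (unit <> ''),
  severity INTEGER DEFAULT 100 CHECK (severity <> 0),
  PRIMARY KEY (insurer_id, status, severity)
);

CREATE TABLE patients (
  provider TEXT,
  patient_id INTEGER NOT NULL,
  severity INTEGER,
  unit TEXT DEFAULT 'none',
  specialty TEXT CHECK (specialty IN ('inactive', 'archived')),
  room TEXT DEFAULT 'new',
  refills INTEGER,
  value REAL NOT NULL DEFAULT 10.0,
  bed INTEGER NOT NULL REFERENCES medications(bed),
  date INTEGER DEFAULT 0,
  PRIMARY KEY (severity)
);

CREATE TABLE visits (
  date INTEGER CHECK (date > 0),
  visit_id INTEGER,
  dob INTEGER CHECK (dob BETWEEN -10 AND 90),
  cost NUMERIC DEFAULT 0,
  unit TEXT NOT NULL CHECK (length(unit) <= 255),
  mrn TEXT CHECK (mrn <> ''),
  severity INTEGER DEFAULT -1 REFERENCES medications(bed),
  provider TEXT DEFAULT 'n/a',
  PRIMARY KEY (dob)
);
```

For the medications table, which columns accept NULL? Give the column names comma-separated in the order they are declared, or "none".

- date: no NOT NULL constraint applies → nullable.
- code: DEFAULT only fills an omitted column; an explicit NULL is still allowed → nullable.
- result: CHECK does not forbid NULL (a CHECK constraint passes when its expression is NULL) → nullable.
- name: no NOT NULL constraint applies → nullable.
- medication_id: CHECK does not forbid NULL (a CHECK constraint passes when its expression is NULL) → nullable.
- mrn: CHECK does not forbid NULL (a CHECK constraint passes when its expression is NULL) → nullable.
- bed: declared NOT NULL → not nullable.

date, code, result, name, medication_id, mrn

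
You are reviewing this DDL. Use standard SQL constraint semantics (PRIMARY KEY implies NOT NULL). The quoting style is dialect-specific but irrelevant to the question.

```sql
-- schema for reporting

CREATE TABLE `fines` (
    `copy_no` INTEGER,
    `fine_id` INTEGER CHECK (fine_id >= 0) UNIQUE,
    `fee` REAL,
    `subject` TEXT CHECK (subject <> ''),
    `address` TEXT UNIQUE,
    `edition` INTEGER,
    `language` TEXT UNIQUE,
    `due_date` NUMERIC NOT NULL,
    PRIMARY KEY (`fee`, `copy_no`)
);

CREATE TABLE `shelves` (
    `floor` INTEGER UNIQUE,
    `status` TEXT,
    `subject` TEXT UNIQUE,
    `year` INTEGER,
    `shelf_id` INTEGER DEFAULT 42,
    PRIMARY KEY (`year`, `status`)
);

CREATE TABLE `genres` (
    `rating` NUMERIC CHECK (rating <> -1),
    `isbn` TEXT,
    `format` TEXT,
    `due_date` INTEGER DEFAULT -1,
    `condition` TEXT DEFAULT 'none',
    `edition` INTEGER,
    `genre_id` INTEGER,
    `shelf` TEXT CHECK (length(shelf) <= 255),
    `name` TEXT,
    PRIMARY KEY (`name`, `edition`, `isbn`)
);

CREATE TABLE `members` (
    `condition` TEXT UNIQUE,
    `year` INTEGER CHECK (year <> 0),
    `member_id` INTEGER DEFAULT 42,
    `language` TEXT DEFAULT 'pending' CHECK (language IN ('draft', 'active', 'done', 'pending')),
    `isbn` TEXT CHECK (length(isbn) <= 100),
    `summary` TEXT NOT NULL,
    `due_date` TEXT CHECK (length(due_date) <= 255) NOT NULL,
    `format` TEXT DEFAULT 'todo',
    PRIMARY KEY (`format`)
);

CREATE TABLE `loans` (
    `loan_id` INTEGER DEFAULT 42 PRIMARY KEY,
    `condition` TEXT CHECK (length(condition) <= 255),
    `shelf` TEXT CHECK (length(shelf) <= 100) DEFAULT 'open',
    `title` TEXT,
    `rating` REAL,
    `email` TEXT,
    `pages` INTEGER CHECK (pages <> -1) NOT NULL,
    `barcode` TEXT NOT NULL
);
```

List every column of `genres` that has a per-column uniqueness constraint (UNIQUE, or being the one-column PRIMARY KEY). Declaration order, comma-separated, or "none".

- rating: no UNIQUE or single-column PK constraint.
- isbn: part of a composite PRIMARY KEY — only the tuple is unique, not this column on its own.
- format: no UNIQUE or single-column PK constraint.
- due_date: no UNIQUE or single-column PK constraint.
- condition: no UNIQUE or single-column PK constraint.
- edition: part of a composite PRIMARY KEY — only the tuple is unique, not this column on its own.
- genre_id: no UNIQUE or single-column PK constraint.
- shelf: no UNIQUE or single-column PK constraint.
- name: part of a composite PRIMARY KEY — only the tuple is unique, not this column on its own.

none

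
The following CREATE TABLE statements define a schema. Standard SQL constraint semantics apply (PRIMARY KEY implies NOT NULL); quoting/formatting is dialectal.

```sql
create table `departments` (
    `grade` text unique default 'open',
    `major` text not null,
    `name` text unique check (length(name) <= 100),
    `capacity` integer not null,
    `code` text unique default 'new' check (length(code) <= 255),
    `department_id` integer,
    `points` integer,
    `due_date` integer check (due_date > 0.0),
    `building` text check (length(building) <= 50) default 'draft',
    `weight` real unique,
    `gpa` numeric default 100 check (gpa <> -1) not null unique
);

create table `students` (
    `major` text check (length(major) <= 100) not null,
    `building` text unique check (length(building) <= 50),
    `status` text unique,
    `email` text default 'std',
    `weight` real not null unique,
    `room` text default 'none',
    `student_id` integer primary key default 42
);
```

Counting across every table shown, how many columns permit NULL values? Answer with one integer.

departments: 8 nullable (grade, name, code, department_id, points, due_date, building, weight — PK none and explicit NOT NULL columns excluded).
students: 4 nullable (building, status, email, room — PK (student_id) and explicit NOT NULL columns excluded).
Total: 8 + 4 = 12.

12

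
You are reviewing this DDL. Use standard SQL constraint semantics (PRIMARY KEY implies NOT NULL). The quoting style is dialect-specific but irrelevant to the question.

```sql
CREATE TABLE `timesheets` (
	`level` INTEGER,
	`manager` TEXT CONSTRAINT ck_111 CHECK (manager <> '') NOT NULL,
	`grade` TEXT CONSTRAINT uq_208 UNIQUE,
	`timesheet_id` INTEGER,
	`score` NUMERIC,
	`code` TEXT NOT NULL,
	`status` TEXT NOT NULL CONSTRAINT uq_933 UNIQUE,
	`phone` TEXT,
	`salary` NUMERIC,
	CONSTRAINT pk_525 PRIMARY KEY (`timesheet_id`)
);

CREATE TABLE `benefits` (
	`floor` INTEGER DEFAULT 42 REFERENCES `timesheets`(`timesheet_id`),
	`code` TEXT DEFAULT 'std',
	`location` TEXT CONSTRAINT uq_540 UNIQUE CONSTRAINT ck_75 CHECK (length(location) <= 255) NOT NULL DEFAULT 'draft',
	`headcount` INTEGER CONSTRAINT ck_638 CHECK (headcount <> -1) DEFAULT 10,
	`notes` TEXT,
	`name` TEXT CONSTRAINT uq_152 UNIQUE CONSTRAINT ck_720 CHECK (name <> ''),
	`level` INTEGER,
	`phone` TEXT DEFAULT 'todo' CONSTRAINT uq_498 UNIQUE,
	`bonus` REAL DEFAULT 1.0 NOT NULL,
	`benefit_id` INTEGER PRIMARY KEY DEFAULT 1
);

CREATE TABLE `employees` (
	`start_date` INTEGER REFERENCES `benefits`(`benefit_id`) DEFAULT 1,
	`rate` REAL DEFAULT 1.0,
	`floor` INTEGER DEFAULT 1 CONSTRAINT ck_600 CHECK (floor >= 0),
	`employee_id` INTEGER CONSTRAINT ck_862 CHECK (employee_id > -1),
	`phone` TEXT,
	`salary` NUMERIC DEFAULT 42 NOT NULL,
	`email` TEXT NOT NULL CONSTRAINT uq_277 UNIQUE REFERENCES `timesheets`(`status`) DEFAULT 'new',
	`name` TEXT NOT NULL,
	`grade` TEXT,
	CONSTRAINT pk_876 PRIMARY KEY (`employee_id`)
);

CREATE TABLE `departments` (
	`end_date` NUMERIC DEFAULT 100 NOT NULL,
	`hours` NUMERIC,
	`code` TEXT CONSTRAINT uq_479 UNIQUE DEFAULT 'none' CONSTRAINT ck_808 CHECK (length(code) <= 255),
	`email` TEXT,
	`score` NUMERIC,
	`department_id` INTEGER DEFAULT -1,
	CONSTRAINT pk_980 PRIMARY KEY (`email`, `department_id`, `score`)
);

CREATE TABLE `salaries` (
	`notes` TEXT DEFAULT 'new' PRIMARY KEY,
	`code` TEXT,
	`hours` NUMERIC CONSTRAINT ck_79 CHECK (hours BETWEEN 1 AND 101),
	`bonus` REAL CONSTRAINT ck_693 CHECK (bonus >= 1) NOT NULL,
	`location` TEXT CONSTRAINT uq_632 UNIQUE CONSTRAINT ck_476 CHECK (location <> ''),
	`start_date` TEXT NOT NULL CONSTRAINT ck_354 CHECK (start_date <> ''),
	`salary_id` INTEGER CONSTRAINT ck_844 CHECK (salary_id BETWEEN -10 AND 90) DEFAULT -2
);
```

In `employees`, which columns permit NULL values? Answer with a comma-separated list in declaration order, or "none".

- start_date: a foreign key column may be NULL unless separately constrained → nullable.
- rate: DEFAULT only fills an omitted column; an explicit NULL is still allowed → nullable.
- floor: CHECK does not forbid NULL (a CHECK constraint passes when its expression is NULL) → nullable.
- employee_id: part of the PRIMARY KEY, which implies NOT NULL → not nullable.
- phone: no NOT NULL constraint applies → nullable.
- salary: declared NOT NULL → not nullable.
- email: declared NOT NULL → not nullable.
- name: declared NOT NULL → not nullable.
- grade: no NOT NULL constraint applies → nullable.

start_date, rate, floor, phone, grade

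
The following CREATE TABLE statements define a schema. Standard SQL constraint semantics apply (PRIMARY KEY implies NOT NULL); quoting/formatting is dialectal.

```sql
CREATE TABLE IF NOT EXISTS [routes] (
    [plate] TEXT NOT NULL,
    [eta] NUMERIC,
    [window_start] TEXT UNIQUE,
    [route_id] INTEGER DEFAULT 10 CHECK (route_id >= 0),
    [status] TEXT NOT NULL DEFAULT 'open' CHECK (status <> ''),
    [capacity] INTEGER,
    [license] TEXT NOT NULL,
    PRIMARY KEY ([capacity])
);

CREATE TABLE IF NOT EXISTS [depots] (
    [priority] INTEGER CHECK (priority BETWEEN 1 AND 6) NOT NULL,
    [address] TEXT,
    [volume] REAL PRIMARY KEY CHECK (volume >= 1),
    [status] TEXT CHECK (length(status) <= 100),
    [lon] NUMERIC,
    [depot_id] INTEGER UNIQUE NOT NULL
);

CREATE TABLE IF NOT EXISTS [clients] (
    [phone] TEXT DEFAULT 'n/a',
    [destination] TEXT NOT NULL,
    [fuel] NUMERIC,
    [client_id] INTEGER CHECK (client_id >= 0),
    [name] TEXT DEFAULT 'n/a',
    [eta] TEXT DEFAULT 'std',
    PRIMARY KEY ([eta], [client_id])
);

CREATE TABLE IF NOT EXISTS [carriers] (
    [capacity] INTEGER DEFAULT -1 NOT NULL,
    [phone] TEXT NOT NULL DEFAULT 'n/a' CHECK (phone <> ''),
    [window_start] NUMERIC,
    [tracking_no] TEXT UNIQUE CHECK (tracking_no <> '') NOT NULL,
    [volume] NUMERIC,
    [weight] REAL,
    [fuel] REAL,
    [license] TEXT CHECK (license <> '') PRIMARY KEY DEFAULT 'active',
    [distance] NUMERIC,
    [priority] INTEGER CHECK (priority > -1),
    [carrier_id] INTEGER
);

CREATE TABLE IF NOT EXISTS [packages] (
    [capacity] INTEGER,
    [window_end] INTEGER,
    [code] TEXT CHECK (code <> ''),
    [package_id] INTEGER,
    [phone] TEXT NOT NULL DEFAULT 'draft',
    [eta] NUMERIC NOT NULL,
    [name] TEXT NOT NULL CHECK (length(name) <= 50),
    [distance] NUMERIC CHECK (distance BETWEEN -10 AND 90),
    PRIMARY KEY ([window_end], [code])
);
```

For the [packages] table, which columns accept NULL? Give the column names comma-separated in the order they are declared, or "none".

- capacity: no NOT NULL constraint applies → nullable.
- window_end: part of the PRIMARY KEY, which implies NOT NULL → not nullable.
- code: part of the PRIMARY KEY, which implies NOT NULL → not nullable.
- package_id: no NOT NULL constraint applies → nullable.
- phone: declared NOT NULL → not nullable.
- eta: declared NOT NULL → not nullable.
- name: declared NOT NULL → not nullable.
- distance: CHECK does not forbid NULL (a CHECK constraint passes when its expression is NULL) → nullable.

capacity, package_id, distance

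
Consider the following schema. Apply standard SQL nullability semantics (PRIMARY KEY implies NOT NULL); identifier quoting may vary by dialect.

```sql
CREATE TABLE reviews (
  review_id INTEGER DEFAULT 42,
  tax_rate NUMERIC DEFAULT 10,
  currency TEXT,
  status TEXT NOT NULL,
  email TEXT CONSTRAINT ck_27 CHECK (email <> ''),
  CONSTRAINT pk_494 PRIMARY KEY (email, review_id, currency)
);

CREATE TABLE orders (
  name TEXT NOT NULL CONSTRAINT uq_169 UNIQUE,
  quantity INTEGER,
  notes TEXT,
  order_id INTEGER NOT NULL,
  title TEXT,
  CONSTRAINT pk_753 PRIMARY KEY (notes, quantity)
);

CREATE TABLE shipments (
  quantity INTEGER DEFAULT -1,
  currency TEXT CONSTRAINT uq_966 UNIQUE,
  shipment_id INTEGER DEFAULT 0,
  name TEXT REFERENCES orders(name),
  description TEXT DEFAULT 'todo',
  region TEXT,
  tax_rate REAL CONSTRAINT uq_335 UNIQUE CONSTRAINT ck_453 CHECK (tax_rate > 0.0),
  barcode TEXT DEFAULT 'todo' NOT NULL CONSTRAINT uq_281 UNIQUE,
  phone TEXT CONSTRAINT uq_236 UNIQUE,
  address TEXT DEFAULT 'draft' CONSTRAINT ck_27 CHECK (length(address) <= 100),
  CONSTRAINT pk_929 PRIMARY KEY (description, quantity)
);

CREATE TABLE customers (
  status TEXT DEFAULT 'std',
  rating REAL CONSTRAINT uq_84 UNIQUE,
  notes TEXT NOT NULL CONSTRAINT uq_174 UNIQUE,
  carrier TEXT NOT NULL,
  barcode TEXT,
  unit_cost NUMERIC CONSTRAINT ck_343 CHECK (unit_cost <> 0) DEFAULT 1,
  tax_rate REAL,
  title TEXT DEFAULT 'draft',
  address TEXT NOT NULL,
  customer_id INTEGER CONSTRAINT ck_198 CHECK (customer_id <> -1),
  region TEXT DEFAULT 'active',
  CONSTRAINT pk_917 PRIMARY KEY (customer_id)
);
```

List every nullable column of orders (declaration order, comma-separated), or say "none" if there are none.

title

- name: declared NOT NULL → not nullable.
- quantity: part of the PRIMARY KEY, which implies NOT NULL → not nullable.
- notes: part of the PRIMARY KEY, which implies NOT NULL → not nullable.
- order_id: declared NOT NULL → not nullable.
- title: no NOT NULL constraint applies → nullable.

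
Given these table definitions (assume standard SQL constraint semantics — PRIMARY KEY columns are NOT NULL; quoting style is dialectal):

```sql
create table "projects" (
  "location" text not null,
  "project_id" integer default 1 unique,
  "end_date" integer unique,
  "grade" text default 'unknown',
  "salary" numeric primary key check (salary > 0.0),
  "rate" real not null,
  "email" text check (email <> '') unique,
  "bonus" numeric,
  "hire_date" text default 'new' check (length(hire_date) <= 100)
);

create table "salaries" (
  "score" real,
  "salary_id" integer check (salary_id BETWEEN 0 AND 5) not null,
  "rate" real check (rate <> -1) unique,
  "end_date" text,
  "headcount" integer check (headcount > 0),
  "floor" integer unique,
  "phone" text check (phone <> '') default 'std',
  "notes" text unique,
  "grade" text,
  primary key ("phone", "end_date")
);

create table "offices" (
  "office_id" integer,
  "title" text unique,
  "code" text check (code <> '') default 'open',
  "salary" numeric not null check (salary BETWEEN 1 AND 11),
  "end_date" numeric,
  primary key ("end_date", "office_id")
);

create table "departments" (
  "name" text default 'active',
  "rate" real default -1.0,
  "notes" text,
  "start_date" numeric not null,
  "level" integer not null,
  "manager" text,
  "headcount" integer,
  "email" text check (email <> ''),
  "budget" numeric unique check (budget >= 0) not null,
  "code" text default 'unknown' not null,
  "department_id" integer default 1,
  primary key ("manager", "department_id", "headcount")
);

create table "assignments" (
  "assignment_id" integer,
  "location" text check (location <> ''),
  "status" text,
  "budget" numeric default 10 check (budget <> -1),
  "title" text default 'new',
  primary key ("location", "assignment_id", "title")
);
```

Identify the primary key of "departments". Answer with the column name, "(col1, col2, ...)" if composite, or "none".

(manager, department_id, headcount)

A table-level PRIMARY KEY clause names 3 columns: manager, department_id, headcount.
This is a composite key — the combination is unique, not each column individually.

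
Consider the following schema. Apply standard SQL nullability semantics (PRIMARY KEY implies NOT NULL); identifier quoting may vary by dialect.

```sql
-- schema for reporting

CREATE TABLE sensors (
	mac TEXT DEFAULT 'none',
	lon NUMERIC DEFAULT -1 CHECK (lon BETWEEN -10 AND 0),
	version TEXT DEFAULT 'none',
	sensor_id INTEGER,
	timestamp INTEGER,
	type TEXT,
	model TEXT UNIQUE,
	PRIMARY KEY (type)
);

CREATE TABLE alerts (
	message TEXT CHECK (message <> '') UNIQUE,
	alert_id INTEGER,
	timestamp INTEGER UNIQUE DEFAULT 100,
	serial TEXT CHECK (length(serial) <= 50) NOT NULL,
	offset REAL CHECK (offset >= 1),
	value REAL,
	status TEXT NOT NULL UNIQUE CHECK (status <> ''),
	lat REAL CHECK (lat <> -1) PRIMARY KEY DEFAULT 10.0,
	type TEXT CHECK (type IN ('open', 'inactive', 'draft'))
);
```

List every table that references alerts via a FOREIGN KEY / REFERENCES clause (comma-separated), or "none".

none

No REFERENCES clause anywhere in the schema names alerts.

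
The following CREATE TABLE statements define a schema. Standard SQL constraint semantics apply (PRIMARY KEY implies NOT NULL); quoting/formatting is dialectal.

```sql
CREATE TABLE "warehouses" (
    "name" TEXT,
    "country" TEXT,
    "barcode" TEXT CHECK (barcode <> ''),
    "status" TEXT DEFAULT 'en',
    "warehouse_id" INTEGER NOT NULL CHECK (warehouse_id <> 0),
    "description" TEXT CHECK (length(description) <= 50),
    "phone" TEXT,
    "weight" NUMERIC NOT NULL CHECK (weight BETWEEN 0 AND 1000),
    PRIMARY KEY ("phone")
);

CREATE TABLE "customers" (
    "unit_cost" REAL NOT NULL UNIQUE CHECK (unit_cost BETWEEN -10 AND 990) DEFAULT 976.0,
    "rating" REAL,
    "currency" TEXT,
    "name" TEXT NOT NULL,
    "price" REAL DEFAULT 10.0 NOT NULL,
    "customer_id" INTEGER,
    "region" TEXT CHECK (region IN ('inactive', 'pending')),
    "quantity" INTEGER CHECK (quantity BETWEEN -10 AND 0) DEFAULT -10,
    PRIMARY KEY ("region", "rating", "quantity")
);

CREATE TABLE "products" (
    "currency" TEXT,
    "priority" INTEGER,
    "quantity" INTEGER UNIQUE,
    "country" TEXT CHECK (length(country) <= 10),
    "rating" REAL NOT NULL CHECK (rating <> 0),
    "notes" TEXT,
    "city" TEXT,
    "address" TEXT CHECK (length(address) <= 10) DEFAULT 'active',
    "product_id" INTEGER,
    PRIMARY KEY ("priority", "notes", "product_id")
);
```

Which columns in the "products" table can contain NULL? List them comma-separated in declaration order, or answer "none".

currency, quantity, country, city, address

- currency: no NOT NULL constraint applies → nullable.
- priority: part of the PRIMARY KEY, which implies NOT NULL → not nullable.
- quantity: UNIQUE does not imply NOT NULL → nullable.
- country: CHECK does not forbid NULL (a CHECK constraint passes when its expression is NULL) → nullable.
- rating: declared NOT NULL → not nullable.
- notes: part of the PRIMARY KEY, which implies NOT NULL → not nullable.
- city: no NOT NULL constraint applies → nullable.
- address: CHECK does not forbid NULL (a CHECK constraint passes when its expression is NULL) → nullable.
- product_id: part of the PRIMARY KEY, which implies NOT NULL → not nullable.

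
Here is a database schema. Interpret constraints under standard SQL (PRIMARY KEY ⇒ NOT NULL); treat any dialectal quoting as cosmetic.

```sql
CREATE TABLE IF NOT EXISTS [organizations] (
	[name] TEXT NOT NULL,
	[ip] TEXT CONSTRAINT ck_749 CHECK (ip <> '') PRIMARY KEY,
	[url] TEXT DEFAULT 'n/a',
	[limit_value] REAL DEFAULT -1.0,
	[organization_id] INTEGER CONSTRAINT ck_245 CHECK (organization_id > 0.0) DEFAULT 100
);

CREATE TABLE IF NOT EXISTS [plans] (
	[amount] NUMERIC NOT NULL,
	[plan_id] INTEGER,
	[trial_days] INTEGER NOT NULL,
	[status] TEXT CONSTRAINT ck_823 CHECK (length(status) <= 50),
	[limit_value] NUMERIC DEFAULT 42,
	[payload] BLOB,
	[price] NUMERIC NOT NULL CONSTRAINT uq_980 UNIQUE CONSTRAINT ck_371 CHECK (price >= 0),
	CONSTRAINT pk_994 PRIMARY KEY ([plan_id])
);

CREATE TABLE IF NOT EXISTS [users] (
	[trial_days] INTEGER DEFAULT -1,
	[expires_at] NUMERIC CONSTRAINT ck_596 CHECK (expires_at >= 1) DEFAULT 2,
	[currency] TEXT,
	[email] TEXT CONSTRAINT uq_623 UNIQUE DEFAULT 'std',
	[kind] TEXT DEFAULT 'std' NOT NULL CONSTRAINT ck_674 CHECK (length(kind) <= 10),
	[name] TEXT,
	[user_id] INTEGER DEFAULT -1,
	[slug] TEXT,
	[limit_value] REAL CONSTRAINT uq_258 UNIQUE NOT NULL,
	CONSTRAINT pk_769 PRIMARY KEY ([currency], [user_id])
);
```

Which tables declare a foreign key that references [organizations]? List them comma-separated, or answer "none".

none

No REFERENCES clause anywhere in the schema names organizations.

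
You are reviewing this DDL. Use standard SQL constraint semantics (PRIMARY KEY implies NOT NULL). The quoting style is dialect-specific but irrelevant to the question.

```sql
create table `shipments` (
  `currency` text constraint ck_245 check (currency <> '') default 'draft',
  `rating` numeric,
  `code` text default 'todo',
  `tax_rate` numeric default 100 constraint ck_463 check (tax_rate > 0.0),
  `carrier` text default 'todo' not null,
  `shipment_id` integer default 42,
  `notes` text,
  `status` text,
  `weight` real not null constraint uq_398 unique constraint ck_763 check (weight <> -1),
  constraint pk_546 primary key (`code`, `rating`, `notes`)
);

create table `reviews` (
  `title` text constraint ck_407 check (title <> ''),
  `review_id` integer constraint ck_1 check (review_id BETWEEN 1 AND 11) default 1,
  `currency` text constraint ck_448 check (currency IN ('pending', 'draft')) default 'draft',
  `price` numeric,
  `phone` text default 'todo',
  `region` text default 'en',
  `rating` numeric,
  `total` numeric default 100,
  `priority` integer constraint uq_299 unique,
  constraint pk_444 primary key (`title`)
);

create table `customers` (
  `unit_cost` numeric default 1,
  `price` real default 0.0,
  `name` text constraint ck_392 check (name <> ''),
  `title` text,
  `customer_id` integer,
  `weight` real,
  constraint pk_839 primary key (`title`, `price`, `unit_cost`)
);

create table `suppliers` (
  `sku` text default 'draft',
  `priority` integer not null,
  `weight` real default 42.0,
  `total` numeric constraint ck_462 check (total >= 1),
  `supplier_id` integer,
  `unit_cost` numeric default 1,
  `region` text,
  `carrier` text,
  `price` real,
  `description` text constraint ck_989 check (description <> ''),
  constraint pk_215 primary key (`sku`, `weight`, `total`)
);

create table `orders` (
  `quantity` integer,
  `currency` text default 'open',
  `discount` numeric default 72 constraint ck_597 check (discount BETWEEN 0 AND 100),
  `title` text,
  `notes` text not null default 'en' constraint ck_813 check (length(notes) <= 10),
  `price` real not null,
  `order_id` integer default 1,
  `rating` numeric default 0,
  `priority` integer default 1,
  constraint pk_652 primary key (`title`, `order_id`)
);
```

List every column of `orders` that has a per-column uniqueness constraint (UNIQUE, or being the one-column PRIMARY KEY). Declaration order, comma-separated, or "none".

none

- quantity: no UNIQUE or single-column PK constraint.
- currency: no UNIQUE or single-column PK constraint.
- discount: no UNIQUE or single-column PK constraint.
- title: part of a composite PRIMARY KEY — only the tuple is unique, not this column on its own.
- notes: no UNIQUE or single-column PK constraint.
- price: no UNIQUE or single-column PK constraint.
- order_id: part of a composite PRIMARY KEY — only the tuple is unique, not this column on its own.
- rating: no UNIQUE or single-column PK constraint.
- priority: no UNIQUE or single-column PK constraint.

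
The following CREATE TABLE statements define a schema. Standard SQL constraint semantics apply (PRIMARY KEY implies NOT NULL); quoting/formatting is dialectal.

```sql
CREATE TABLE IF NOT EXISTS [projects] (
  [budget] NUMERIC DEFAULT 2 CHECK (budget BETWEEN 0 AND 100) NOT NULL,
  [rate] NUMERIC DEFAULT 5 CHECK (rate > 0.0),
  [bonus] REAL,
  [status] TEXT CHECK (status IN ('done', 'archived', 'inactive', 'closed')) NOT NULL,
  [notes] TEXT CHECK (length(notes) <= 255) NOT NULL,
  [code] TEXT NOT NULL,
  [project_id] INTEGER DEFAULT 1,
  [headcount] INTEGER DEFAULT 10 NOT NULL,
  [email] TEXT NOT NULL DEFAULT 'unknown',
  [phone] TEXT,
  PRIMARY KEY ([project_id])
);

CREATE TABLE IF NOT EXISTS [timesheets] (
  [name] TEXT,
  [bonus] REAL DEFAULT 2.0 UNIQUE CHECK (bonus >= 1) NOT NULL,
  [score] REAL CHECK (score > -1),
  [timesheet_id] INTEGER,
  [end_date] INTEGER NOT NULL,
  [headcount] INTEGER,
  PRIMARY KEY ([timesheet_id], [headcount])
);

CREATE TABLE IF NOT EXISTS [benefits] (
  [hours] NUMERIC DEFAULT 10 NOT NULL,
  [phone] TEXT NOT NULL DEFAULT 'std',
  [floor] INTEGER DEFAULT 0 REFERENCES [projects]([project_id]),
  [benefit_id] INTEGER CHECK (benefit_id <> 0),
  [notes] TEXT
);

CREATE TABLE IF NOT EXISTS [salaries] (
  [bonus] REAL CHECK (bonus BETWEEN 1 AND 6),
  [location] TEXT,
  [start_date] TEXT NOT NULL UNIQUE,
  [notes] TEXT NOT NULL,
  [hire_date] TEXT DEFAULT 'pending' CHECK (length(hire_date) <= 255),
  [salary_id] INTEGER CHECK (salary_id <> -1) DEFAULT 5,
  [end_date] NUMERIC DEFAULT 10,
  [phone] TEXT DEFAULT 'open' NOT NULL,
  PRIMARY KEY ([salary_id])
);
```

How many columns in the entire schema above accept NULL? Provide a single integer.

projects: 3 nullable (rate, bonus, phone — PK (project_id) and explicit NOT NULL columns excluded).
timesheets: 2 nullable (name, score — PK (timesheet_id, headcount) and explicit NOT NULL columns excluded).
benefits: 3 nullable (floor, benefit_id, notes — PK none and explicit NOT NULL columns excluded).
salaries: 4 nullable (bonus, location, hire_date, end_date — PK (salary_id) and explicit NOT NULL columns excluded).
Total: 3 + 2 + 3 + 4 = 12.

12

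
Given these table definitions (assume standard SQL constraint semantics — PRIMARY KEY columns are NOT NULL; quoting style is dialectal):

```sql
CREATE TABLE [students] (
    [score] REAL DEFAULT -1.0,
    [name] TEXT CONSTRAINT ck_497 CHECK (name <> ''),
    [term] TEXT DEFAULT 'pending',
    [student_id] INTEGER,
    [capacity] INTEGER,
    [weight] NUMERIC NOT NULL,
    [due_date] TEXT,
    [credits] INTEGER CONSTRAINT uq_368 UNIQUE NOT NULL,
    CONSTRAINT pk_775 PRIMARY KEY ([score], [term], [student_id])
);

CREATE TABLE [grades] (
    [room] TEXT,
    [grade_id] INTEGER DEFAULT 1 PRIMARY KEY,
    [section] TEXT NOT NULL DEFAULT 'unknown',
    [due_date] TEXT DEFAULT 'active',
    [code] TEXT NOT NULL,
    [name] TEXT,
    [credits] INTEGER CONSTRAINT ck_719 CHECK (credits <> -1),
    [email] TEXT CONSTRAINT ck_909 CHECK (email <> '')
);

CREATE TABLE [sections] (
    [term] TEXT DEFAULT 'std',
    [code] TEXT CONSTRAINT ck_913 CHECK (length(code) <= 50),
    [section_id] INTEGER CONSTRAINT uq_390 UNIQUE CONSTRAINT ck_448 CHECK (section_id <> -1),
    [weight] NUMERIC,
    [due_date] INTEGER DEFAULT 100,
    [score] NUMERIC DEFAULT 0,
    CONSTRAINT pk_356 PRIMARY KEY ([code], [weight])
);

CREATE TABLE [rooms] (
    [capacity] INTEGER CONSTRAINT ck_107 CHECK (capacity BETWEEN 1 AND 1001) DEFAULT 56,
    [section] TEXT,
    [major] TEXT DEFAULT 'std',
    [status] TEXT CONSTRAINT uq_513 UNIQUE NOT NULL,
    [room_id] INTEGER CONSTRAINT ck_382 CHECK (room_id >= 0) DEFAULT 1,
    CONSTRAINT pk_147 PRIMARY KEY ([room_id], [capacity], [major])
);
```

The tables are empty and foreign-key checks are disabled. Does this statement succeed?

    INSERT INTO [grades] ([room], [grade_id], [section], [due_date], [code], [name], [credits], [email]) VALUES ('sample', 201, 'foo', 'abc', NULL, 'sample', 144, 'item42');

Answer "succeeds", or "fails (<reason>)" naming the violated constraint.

code is explicitly set to NULL, but code is declared NOT NULL.

fails (NOT NULL on code)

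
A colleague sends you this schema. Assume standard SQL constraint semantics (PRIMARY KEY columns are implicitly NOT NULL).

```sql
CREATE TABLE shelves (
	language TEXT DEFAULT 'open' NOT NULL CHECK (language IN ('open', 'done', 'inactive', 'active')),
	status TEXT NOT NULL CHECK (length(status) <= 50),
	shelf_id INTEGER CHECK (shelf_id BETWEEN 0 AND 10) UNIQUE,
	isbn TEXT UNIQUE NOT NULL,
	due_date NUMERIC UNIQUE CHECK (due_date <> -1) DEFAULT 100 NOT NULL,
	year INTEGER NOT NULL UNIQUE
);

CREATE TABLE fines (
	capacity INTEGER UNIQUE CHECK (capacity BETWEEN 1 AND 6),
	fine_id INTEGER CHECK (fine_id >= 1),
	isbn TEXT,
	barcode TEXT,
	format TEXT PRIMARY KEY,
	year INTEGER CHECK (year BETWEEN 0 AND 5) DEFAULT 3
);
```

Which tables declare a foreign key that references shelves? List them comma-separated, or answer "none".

No REFERENCES clause anywhere in the schema names shelves.

none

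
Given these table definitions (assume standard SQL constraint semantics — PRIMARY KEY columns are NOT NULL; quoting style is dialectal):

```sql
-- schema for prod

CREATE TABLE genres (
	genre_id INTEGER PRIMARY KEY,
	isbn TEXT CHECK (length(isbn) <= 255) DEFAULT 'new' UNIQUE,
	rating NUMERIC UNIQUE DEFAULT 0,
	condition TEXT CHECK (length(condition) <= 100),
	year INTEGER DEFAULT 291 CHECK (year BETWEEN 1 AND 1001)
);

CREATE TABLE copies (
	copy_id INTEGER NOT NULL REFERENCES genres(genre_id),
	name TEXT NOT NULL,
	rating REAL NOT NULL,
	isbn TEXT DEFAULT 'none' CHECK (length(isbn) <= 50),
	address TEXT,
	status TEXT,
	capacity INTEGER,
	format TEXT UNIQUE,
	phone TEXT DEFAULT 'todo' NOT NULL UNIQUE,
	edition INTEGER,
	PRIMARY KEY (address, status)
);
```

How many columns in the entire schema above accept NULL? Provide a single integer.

8

genres: 4 nullable (isbn, rating, condition, year — PK (genre_id) and explicit NOT NULL columns excluded).
copies: 4 nullable (isbn, capacity, format, edition — PK (address, status) and explicit NOT NULL columns excluded).
Total: 4 + 4 = 8.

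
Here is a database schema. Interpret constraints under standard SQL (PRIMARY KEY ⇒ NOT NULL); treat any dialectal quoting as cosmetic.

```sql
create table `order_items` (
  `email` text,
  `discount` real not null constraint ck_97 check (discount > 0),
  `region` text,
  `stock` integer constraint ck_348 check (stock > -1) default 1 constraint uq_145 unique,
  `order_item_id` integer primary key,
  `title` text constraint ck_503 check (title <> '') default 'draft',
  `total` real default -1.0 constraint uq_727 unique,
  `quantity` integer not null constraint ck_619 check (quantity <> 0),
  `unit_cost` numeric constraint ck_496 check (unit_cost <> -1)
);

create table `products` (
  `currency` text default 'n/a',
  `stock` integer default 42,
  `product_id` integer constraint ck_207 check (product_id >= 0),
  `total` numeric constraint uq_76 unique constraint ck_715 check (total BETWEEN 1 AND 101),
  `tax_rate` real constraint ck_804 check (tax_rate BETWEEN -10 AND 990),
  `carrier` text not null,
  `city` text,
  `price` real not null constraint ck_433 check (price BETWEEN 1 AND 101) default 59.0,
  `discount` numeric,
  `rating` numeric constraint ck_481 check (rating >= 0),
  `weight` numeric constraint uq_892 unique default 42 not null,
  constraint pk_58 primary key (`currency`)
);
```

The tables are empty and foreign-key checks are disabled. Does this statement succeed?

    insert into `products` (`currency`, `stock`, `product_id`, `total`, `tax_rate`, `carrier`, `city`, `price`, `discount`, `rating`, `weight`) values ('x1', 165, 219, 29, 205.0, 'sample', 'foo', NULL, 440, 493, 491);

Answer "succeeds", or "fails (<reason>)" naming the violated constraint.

price is explicitly set to NULL, but price is declared NOT NULL.

fails (NOT NULL on price)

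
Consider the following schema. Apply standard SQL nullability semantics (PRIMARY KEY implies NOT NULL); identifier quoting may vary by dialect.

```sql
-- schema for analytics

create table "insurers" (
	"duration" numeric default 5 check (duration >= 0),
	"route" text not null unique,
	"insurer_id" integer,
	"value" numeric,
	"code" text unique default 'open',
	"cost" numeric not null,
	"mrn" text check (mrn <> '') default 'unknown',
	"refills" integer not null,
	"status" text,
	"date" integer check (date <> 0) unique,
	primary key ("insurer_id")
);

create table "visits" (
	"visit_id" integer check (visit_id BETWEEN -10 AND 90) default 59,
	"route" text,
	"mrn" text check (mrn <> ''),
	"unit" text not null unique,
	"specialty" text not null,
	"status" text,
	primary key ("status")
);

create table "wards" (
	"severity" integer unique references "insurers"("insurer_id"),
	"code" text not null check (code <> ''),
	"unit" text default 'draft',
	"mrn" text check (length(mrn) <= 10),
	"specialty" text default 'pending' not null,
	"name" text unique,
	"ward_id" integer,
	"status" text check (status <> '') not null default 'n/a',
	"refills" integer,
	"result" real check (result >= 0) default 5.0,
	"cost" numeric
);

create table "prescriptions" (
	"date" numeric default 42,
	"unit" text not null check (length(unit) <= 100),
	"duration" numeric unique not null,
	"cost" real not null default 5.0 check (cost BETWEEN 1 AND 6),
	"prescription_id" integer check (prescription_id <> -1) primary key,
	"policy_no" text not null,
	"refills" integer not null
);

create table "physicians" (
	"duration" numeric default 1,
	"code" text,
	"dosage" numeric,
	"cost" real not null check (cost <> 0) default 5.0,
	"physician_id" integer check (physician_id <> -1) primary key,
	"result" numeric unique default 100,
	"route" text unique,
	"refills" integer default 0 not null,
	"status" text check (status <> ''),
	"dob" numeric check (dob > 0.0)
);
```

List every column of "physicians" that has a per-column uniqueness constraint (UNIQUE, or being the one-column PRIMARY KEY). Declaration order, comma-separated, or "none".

- duration: no UNIQUE or single-column PK constraint.
- code: no UNIQUE or single-column PK constraint.
- dosage: no UNIQUE or single-column PK constraint.
- cost: no UNIQUE or single-column PK constraint.
- physician_id: single-column PRIMARY KEY → unique.
- result: declared UNIQUE → unique.
- route: declared UNIQUE → unique.
- refills: no UNIQUE or single-column PK constraint.
- status: no UNIQUE or single-column PK constraint.
- dob: no UNIQUE or single-column PK constraint.

physician_id, result, route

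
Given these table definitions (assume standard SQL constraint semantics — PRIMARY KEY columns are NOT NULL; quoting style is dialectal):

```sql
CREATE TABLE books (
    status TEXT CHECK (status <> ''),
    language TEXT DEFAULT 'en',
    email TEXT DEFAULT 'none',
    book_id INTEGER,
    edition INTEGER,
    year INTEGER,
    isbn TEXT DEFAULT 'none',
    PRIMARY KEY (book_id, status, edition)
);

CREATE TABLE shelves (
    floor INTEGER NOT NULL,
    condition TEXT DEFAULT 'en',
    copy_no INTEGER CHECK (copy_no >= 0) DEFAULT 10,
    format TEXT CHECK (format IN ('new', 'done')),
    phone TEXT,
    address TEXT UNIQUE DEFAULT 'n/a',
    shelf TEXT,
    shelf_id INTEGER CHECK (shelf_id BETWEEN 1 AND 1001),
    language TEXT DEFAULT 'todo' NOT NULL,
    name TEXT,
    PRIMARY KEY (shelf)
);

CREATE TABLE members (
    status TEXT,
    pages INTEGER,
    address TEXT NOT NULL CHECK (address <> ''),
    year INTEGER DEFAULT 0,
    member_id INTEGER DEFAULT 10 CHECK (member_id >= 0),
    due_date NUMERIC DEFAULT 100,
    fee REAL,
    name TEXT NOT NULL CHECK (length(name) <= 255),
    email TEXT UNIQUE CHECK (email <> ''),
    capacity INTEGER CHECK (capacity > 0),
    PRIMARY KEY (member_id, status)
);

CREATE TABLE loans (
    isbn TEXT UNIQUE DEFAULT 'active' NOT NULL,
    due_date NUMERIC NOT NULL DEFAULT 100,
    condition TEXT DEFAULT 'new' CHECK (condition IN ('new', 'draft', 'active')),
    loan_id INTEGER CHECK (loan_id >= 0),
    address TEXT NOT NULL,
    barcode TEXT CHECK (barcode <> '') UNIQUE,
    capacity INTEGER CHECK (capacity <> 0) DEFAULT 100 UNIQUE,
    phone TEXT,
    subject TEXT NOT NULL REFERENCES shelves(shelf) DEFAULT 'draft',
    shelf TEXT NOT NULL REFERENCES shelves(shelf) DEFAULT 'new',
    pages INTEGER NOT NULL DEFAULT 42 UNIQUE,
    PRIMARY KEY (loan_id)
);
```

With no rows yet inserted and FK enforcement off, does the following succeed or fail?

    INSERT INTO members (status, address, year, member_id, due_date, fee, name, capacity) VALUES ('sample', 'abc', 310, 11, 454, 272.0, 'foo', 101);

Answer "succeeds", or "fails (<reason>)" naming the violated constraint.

succeeds

NOT NULL columns: address is supplied; member_id is supplied; name is supplied; status is supplied.
CHECK constraints: 'abc' satisfies (address <> ''); 11 satisfies (member_id >= 0); 'foo' satisfies (length(name) <= 255); 101 satisfies (capacity > 0).
No constraint is violated.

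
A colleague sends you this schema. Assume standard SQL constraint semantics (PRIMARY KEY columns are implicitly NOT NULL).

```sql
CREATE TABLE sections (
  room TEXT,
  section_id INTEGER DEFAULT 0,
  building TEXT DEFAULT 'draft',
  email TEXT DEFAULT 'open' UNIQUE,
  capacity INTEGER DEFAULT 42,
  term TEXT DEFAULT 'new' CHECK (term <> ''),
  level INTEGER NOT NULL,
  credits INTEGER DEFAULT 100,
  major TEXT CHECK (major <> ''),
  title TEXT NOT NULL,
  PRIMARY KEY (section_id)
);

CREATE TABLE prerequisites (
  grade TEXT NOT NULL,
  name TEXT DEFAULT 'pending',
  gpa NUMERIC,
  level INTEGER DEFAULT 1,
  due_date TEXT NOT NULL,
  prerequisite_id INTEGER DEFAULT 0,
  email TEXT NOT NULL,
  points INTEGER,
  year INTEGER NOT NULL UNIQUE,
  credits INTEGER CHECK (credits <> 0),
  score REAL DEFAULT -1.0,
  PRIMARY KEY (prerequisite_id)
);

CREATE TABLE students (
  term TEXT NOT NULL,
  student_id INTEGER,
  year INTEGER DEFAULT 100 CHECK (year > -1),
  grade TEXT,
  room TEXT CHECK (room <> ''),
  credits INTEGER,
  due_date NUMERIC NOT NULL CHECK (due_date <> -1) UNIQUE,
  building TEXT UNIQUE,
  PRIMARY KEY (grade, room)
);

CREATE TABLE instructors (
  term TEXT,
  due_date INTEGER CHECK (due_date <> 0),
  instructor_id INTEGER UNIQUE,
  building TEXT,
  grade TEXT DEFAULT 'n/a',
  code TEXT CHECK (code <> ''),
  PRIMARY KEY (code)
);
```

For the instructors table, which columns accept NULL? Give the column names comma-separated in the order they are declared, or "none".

- term: no NOT NULL constraint applies → nullable.
- due_date: CHECK does not forbid NULL (a CHECK constraint passes when its expression is NULL) → nullable.
- instructor_id: UNIQUE does not imply NOT NULL → nullable.
- building: no NOT NULL constraint applies → nullable.
- grade: DEFAULT only fills an omitted column; an explicit NULL is still allowed → nullable.
- code: part of the PRIMARY KEY, which implies NOT NULL → not nullable.

term, due_date, instructor_id, building, grade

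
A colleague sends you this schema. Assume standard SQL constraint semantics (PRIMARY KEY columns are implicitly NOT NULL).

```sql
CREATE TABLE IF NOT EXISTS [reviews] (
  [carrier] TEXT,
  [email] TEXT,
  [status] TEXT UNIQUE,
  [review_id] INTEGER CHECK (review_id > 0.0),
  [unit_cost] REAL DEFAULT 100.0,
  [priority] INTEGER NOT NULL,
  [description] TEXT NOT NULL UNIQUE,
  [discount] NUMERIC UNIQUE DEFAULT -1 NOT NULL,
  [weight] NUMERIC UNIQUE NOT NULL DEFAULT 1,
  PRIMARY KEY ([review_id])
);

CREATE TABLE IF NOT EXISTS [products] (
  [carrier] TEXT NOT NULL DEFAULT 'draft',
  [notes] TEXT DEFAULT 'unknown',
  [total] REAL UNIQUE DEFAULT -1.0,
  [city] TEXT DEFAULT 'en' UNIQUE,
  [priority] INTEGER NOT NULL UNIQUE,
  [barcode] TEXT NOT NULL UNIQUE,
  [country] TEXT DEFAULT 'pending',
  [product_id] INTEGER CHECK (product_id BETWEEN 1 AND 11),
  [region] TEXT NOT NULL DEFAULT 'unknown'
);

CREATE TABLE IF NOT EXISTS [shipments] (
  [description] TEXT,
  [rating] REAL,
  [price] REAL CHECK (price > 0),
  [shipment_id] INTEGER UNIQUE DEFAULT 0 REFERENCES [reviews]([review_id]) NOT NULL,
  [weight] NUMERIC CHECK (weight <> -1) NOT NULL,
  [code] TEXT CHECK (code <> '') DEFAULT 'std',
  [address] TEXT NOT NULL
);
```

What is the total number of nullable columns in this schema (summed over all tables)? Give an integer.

13

reviews: 4 nullable (carrier, email, status, unit_cost — PK (review_id) and explicit NOT NULL columns excluded).
products: 5 nullable (notes, total, city, country, product_id — PK none and explicit NOT NULL columns excluded).
shipments: 4 nullable (description, rating, price, code — PK none and explicit NOT NULL columns excluded).
Total: 4 + 5 + 4 = 13.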